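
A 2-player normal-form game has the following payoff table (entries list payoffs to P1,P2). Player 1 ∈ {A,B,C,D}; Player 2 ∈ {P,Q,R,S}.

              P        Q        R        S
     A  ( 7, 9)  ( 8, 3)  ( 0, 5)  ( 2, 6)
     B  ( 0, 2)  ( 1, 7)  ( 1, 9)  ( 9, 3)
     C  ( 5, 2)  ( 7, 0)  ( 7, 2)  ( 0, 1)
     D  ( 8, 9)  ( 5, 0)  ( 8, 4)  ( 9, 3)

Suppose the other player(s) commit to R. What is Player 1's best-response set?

u_1(A vs R) = 0
u_1(B vs R) = 1
u_1(C vs R) = 7
u_1(D vs R) = 8
max payoff 8 at {D}

BR_1 = {D}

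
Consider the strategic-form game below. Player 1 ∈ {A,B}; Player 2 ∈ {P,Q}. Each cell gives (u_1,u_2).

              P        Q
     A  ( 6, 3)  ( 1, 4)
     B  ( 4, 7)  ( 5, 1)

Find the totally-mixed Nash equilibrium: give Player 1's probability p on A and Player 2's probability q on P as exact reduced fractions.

P1 mixes 6/7 on A; P2 mixes 2/3 on P

P1 indiff ⇒ q·6+(1-q)·1 = q·4+(1-q)·5 ⇒ q(2) = (1-q)(4) ⇒ q = 2/3
P2 indiff ⇒ p·3+(1-p)·7 = p·4+(1-p)·1 ⇒ p(-1) = (1-p)(-6) ⇒ p = 6/7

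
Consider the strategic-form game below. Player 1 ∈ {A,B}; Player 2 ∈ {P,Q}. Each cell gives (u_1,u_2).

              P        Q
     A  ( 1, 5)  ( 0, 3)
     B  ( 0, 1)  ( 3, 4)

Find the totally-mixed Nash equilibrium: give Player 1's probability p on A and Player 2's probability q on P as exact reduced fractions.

p=3/5, q=3/4

P1 indiff ⇒ q·1+(1-q)·0 = q·0+(1-q)·3 ⇒ q(1) = (1-q)(3) ⇒ q = 3/4
P2 indiff ⇒ p·5+(1-p)·1 = p·3+(1-p)·4 ⇒ p(2) = (1-p)(3) ⇒ p = 3/5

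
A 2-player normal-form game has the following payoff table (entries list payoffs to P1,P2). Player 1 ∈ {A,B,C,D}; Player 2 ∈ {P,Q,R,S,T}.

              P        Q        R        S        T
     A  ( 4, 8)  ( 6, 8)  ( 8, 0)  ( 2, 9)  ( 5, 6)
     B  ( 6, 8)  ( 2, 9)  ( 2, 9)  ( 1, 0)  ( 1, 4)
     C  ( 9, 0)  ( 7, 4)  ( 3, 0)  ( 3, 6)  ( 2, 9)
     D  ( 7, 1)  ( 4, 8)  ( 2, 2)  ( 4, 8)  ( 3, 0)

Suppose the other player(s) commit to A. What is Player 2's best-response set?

u_2(P vs A) = 8
u_2(Q vs A) = 8
u_2(R vs A) = 0
u_2(S vs A) = 9
u_2(T vs A) = 6
max payoff 9 at {S}

P2 best: {S}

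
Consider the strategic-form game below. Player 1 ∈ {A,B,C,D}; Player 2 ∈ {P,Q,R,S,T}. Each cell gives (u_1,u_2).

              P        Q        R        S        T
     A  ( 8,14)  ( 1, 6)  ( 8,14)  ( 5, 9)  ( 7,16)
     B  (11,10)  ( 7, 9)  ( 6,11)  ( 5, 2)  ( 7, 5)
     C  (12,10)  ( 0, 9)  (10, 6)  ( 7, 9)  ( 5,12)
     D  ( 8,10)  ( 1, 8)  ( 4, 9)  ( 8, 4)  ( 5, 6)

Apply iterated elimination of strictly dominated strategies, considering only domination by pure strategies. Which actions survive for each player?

Remaining: P1:{A,B,C} P2:{P,R,T}

P2 drop Q (P beats it: A:14>6 B:10>9 C:10>9 D:10>8)
P2 drop S (P beats it: A:14>9 B:10>2 C:10>9 D:10>4)
P1 drop D (B beats it: P:11>8 R:6>4 T:7>5)
P1→{A,B,C} P2→{P,R,T}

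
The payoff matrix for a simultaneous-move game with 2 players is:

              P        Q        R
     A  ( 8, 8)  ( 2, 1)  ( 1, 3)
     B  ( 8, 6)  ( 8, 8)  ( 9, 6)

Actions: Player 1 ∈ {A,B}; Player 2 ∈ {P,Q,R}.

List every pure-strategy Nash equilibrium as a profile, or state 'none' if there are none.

(A,P): NE
(A,Q): not NE [P1→B gives 8>2; P2→P gives 8>1]
(A,R): not NE [P1→B gives 9>1; P2→P gives 8>3]
(B,P): not NE [P2→Q gives 8>6]
(B,Q): NE
(B,R): not NE [P2→Q gives 8>6]

Nash profiles: (A,P), (B,Q)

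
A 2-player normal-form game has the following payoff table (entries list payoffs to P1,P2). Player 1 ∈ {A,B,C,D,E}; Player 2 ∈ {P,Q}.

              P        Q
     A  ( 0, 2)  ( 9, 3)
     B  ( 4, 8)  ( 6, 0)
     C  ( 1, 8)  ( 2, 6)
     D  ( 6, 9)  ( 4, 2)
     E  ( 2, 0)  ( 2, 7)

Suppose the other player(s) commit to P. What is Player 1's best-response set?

u_1(A vs P) = 0
u_1(B vs P) = 4
u_1(C vs P) = 1
u_1(D vs P) = 6
u_1(E vs P) = 2
max payoff 6 at {D}

P1 best: {D}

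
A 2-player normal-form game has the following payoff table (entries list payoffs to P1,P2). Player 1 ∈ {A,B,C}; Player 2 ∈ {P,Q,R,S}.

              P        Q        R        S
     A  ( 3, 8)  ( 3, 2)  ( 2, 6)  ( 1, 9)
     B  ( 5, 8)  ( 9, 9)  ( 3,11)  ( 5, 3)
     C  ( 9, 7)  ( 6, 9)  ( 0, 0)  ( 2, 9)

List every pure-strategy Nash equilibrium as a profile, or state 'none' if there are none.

(A,P): not NE [P1→C gives 9>3; P2→S gives 9>8]
(A,Q): not NE [P1→B gives 9>3; P2→S gives 9>2]
(A,R): not NE [P1→B gives 3>2; P2→S gives 9>6]
(A,S): not NE [P1→B gives 5>1]
(B,P): not NE [P1→C gives 9>5; P2→R gives 11>8]
(B,Q): not NE [P2→R gives 11>9]
(B,R): NE
(B,S): not NE [P2→R gives 11>3]
(C,P): not NE [P2→S gives 9>7]
(C,Q): not NE [P1→B gives 9>6]
(C,R): not NE [P1→B gives 3>0; P2→S gives 9>0]
(C,S): not NE [P1→B gives 5>2]

NE set: (B,R)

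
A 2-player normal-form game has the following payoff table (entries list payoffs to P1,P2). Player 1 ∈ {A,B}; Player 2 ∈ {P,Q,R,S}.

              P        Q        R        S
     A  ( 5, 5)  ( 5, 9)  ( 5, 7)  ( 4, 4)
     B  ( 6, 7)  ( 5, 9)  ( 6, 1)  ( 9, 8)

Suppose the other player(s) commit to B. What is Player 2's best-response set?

u_2(P vs B) = 7
u_2(Q vs B) = 9
u_2(R vs B) = 1
u_2(S vs B) = 8
max payoff 9 at {Q}

P2 best: {Q}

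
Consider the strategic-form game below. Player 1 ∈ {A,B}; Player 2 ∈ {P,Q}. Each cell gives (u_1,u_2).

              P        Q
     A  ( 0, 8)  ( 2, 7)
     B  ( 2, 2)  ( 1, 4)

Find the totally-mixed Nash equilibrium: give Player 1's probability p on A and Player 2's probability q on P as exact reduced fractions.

P1 indiff ⇒ q·0+(1-q)·2 = q·2+(1-q)·1 ⇒ q(-2) = (1-q)(-1) ⇒ q = 1/3
P2 indiff ⇒ p·8+(1-p)·2 = p·7+(1-p)·4 ⇒ p(1) = (1-p)(2) ⇒ p = 2/3

p=2/3, q=1/3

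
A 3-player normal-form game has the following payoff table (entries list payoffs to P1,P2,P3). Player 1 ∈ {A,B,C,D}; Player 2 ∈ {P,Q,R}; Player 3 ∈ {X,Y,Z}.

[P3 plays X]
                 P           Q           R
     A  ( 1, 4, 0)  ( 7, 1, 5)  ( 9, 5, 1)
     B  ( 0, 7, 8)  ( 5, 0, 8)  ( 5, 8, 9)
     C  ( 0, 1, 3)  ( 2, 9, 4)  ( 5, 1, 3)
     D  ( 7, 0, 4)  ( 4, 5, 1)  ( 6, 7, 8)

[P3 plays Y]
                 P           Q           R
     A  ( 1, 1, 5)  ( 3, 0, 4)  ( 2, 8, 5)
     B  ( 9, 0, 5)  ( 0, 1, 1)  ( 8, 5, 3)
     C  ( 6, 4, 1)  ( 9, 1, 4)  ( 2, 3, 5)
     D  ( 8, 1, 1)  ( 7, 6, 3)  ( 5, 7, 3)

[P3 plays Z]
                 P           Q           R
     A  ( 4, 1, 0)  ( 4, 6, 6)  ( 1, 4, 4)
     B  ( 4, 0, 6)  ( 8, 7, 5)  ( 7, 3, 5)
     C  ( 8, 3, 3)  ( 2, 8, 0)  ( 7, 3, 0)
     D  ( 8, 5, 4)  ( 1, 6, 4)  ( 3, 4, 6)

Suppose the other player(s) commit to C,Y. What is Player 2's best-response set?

u_2(P vs C,Y) = 4
u_2(Q vs C,Y) = 1
u_2(R vs C,Y) = 3
max payoff 4 at {P}

BR_2 = {P}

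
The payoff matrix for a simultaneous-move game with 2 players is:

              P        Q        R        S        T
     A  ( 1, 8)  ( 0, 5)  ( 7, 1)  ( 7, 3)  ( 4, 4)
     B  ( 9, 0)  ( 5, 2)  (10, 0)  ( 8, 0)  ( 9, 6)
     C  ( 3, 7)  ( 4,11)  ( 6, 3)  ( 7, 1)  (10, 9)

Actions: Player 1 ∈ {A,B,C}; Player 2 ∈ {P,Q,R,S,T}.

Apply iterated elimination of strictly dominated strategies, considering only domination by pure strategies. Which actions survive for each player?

Survivors P1:{B,C} P2:{Q,T}

P1 drop A (B beats it: P:9>1 Q:5>0 R:10>7 S:8>7 T:9>4)
P2 drop P (Q beats it: B:2>0 C:11>7)
P2 drop R (Q beats it: B:2>0 C:11>3)
P2 drop S (Q beats it: B:2>0 C:11>1)
P1→{B,C} P2→{Q,T}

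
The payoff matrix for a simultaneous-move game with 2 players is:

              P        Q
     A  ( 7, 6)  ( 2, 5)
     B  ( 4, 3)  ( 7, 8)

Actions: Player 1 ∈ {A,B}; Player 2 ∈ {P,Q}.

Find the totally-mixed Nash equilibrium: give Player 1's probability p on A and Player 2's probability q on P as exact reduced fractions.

P1 indiff ⇒ q·7+(1-q)·2 = q·4+(1-q)·7 ⇒ q(3) = (1-q)(5) ⇒ q = 5/8
P2 indiff ⇒ p·6+(1-p)·3 = p·5+(1-p)·8 ⇒ p(1) = (1-p)(5) ⇒ p = 5/6

p=5/6, q=5/8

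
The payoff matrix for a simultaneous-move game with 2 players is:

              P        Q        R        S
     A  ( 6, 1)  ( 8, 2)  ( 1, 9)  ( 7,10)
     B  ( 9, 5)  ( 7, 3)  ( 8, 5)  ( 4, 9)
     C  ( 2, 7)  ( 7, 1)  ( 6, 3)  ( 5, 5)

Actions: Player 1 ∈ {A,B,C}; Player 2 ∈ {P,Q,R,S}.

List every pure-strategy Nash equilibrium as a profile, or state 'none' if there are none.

PSNE = {(A,S)}

(A,P): not NE [P1→B gives 9>6; P2→S gives 10>1]
(A,Q): not NE [P2→S gives 10>2]
(A,R): not NE [P1→B gives 8>1; P2→S gives 10>9]
(A,S): NE
(B,P): not NE [P2→S gives 9>5]
(B,Q): not NE [P1→A gives 8>7; P2→S gives 9>3]
(B,R): not NE [P2→S gives 9>5]
(B,S): not NE [P1→A gives 7>4]
(C,P): not NE [P1→B gives 9>2]
(C,Q): not NE [P1→A gives 8>7; P2→P gives 7>1]
(C,R): not NE [P1→B gives 8>6; P2→P gives 7>3]
(C,S): not NE [P1→A gives 7>5; P2→P gives 7>5]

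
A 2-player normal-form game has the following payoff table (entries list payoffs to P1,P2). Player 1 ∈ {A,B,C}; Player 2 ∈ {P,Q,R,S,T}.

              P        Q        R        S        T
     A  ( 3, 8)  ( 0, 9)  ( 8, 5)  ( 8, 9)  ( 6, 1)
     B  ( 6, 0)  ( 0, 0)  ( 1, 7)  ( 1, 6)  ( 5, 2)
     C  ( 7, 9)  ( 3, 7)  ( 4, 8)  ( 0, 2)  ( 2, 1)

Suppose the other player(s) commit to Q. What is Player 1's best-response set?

BR_1 = {C}

u_1(A vs Q) = 0
u_1(B vs Q) = 0
u_1(C vs Q) = 3
max payoff 3 at {C}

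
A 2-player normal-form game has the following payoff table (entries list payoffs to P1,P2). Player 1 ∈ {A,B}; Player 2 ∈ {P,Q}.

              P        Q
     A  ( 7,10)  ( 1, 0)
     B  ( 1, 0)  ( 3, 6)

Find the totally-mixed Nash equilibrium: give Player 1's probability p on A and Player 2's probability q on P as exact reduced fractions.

P1 indiff ⇒ q·7+(1-q)·1 = q·1+(1-q)·3 ⇒ q(6) = (1-q)(2) ⇒ q = 1/4
P2 indiff ⇒ p·10+(1-p)·0 = p·0+(1-p)·6 ⇒ p(10) = (1-p)(6) ⇒ p = 3/8

(p,q) = (3/8, 1/4)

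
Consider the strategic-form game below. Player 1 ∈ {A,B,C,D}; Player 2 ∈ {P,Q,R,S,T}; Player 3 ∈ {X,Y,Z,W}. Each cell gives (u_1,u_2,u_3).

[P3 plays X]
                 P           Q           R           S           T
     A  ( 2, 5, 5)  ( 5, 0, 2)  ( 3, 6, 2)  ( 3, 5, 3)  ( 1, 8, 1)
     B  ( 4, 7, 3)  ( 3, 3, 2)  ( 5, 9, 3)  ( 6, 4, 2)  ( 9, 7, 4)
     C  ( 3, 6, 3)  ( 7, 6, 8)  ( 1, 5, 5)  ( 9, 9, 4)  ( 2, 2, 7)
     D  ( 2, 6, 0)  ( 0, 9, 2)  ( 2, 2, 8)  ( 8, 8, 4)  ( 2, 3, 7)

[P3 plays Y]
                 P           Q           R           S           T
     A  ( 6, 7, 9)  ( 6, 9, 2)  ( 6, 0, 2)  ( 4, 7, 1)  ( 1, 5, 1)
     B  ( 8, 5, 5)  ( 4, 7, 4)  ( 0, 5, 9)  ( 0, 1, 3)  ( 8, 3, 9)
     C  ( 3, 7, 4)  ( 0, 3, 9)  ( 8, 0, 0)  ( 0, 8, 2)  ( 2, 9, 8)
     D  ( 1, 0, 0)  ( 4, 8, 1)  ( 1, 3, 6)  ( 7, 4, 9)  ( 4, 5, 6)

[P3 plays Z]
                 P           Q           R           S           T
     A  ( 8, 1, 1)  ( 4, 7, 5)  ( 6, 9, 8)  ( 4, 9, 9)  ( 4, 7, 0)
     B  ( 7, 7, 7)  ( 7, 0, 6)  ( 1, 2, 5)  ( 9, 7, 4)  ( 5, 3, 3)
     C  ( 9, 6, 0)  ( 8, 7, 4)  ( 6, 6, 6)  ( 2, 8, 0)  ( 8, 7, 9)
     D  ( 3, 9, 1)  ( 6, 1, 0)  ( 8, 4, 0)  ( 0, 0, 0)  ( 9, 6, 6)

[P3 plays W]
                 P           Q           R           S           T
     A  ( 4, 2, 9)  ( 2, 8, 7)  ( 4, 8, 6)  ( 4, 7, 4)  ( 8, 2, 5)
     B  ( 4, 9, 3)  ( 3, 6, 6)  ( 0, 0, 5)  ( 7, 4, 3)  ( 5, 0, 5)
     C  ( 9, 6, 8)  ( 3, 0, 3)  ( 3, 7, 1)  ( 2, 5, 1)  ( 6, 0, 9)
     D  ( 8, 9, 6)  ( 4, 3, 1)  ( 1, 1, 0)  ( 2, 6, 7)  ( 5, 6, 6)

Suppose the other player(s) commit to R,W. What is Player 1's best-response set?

BR_1 = {A}

u_1(A vs R,W) = 4
u_1(B vs R,W) = 0
u_1(C vs R,W) = 3
u_1(D vs R,W) = 1
max payoff 4 at {A}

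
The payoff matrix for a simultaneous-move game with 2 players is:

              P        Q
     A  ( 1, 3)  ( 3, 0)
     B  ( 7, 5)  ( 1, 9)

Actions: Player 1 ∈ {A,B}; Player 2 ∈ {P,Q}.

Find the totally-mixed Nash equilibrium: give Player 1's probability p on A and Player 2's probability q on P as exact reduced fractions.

P1 indiff ⇒ q·1+(1-q)·3 = q·7+(1-q)·1 ⇒ q(-6) = (1-q)(-2) ⇒ q = 1/4
P2 indiff ⇒ p·3+(1-p)·5 = p·0+(1-p)·9 ⇒ p(3) = (1-p)(4) ⇒ p = 4/7

(p,q) = (4/7, 1/4)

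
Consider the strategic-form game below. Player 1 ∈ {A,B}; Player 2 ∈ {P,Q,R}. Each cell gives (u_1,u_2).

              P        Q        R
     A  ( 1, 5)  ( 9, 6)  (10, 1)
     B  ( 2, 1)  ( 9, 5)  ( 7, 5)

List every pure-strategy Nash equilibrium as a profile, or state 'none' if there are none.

PSNE = {(A,Q), (B,Q)}

(A,P): not NE [P1→B gives 2>1; P2→Q gives 6>5]
(A,Q): NE
(A,R): not NE [P2→Q gives 6>1]
(B,P): not NE [P2→R gives 5>1]
(B,Q): NE
(B,R): not NE [P1→A gives 10>7]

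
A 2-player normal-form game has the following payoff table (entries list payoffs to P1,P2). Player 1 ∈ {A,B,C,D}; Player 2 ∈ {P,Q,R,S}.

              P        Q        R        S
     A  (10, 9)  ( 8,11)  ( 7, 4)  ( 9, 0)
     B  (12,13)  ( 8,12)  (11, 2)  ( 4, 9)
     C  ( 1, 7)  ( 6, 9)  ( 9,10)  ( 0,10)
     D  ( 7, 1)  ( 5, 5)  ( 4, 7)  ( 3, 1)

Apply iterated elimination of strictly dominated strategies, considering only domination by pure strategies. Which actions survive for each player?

P1 drop C (B beats it: P:12>1 Q:8>6 R:11>9 S:4>0)
P1 drop D (A beats it: P:10>7 Q:8>5 R:7>4 S:9>3)
P2 drop R (P beats it: A:9>4 B:13>2)
P2 drop S (P beats it: A:9>0 B:13>9)
P1→{A,B} P2→{P,Q}

IESDS → P1:{A,B} P2:{P,Q}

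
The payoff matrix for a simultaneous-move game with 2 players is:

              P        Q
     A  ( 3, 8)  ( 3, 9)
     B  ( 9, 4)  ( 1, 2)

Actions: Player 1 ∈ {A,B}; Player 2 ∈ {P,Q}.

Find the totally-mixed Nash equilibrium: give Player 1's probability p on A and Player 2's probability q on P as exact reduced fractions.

P1 indiff ⇒ q·3+(1-q)·3 = q·9+(1-q)·1 ⇒ q(-6) = (1-q)(-2) ⇒ q = 1/4
P2 indiff ⇒ p·8+(1-p)·4 = p·9+(1-p)·2 ⇒ p(-1) = (1-p)(-2) ⇒ p = 2/3

P1 mixes 2/3 on A; P2 mixes 1/4 on P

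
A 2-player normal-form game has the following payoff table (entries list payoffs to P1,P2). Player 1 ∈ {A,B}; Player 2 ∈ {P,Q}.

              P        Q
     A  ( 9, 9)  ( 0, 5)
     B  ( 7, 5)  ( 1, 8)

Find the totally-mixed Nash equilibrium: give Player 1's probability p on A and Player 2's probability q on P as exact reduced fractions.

p=3/7, q=1/3

P1 indiff ⇒ q·9+(1-q)·0 = q·7+(1-q)·1 ⇒ q(2) = (1-q)(1) ⇒ q = 1/3
P2 indiff ⇒ p·9+(1-p)·5 = p·5+(1-p)·8 ⇒ p(4) = (1-p)(3) ⇒ p = 3/7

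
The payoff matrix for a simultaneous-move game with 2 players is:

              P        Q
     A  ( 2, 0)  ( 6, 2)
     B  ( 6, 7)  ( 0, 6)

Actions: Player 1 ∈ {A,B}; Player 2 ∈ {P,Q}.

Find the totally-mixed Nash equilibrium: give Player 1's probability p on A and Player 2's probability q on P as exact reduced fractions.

P1 indiff ⇒ q·2+(1-q)·6 = q·6+(1-q)·0 ⇒ q(-4) = (1-q)(-6) ⇒ q = 3/5
P2 indiff ⇒ p·0+(1-p)·7 = p·2+(1-p)·6 ⇒ p(-2) = (1-p)(-1) ⇒ p = 1/3

p=1/3, q=3/5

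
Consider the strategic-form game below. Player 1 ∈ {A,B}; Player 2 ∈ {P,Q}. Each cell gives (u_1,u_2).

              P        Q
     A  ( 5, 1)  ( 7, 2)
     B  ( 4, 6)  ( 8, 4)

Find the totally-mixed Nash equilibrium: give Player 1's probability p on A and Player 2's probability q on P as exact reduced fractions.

P1 indiff ⇒ q·5+(1-q)·7 = q·4+(1-q)·8 ⇒ q(1) = (1-q)(1) ⇒ q = 1/2
P2 indiff ⇒ p·1+(1-p)·6 = p·2+(1-p)·4 ⇒ p(-1) = (1-p)(-2) ⇒ p = 2/3

P1 mixes 2/3 on A; P2 mixes 1/2 on P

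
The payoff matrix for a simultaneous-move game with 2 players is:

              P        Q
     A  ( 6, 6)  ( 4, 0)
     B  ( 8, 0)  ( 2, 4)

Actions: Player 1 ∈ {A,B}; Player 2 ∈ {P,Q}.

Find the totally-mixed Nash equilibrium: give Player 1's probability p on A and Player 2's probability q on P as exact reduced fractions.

P1 mixes 2/5 on A; P2 mixes 1/2 on P

P1 indiff ⇒ q·6+(1-q)·4 = q·8+(1-q)·2 ⇒ q(-2) = (1-q)(-2) ⇒ q = 1/2
P2 indiff ⇒ p·6+(1-p)·0 = p·0+(1-p)·4 ⇒ p(6) = (1-p)(4) ⇒ p = 2/5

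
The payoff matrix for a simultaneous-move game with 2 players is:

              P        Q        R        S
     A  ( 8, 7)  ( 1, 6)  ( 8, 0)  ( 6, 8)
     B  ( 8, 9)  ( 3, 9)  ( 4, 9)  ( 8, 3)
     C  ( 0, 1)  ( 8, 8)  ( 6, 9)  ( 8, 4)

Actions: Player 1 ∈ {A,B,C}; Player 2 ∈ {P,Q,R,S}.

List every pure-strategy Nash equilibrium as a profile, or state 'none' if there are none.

(A,P): not NE [P2→S gives 8>7]
(A,Q): not NE [P1→C gives 8>1; P2→S gives 8>6]
(A,R): not NE [P2→S gives 8>0]
(A,S): not NE [P1→C gives 8>6]
(B,P): NE
(B,Q): not NE [P1→C gives 8>3]
(B,R): not NE [P1→A gives 8>4]
(B,S): not NE [P2→R gives 9>3]
(C,P): not NE [P1→B gives 8>0; P2→R gives 9>1]
(C,Q): not NE [P2→R gives 9>8]
(C,R): not NE [P1→A gives 8>6]
(C,S): not NE [P2→R gives 9>4]

Nash profiles: (B,P)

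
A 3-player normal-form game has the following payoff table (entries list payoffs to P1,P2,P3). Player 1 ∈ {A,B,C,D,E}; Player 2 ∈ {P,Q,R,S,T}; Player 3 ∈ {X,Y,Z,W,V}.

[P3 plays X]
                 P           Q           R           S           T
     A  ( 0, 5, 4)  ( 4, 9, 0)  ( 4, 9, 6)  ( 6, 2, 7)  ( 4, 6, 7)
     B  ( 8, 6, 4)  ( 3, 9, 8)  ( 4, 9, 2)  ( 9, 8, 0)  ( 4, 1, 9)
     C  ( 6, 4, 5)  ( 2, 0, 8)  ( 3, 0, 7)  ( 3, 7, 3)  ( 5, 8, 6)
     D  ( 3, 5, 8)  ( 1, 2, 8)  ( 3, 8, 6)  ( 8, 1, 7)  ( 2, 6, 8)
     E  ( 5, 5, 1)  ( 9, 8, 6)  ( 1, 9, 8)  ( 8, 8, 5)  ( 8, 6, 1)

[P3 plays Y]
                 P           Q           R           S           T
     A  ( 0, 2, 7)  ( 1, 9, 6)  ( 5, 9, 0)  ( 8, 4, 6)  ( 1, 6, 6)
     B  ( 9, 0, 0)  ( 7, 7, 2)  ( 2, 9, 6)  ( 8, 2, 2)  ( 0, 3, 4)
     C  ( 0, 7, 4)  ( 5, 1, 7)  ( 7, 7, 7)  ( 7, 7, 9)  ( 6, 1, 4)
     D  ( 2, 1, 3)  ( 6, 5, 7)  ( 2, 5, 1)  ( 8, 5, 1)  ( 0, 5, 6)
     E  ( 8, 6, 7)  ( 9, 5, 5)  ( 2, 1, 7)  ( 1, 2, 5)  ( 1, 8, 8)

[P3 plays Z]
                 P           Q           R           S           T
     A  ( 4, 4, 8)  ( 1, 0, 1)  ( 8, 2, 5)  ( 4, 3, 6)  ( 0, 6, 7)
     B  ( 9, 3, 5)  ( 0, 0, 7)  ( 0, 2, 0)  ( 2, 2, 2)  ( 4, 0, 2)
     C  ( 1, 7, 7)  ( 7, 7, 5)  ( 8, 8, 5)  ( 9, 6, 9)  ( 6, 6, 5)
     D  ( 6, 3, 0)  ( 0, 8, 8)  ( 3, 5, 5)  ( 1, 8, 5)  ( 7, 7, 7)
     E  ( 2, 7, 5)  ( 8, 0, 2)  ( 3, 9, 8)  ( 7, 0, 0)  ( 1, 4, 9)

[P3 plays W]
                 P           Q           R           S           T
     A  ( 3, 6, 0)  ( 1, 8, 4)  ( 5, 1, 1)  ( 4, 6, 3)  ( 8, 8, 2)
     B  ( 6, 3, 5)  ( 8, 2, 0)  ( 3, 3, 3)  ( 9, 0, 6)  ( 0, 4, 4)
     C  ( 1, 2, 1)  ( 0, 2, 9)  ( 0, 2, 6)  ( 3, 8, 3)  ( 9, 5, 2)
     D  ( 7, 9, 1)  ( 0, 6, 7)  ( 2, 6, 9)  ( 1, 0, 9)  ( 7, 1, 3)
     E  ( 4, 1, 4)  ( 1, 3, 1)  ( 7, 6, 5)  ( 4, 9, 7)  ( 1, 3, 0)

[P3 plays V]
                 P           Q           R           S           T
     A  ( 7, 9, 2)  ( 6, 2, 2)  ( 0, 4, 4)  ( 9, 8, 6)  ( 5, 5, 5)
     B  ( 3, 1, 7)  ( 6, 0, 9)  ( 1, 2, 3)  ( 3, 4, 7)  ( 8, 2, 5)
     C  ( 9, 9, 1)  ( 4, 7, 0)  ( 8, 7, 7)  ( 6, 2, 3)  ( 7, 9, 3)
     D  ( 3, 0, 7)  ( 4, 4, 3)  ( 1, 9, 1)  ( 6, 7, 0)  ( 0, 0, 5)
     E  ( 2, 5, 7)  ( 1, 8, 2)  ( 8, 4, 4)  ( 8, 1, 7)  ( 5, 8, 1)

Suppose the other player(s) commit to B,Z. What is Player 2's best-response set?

BR_2 = {P}

u_2(P vs B,Z) = 3
u_2(Q vs B,Z) = 0
u_2(R vs B,Z) = 2
u_2(S vs B,Z) = 2
u_2(T vs B,Z) = 0
max payoff 3 at {P}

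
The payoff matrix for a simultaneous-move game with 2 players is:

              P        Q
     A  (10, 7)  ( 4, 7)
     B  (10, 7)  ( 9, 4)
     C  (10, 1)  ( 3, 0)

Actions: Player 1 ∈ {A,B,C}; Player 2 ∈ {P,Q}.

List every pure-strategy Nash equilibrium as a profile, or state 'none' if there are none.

NE set: (A,P), (B,P), (C,P)

(A,P): NE
(A,Q): not NE [P1→B gives 9>4]
(B,P): NE
(B,Q): not NE [P2→P gives 7>4]
(C,P): NE
(C,Q): not NE [P1→B gives 9>3; P2→P gives 1>0]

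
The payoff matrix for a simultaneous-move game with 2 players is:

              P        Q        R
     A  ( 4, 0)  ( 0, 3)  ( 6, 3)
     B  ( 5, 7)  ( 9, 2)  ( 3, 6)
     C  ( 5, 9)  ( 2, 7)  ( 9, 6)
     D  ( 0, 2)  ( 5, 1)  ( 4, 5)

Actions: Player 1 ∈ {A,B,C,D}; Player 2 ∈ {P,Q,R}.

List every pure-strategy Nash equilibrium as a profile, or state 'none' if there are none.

Nash profiles: (B,P), (C,P)

(A,P): not NE [P1→C gives 5>4; P2→R gives 3>0]
(A,Q): not NE [P1→B gives 9>0]
(A,R): not NE [P1→C gives 9>6]
(B,P): NE
(B,Q): not NE [P2→P gives 7>2]
(B,R): not NE [P1→C gives 9>3; P2→P gives 7>6]
(C,P): NE
(C,Q): not NE [P1→B gives 9>2; P2→P gives 9>7]
(C,R): not NE [P2→P gives 9>6]
(D,P): not NE [P1→C gives 5>0; P2→R gives 5>2]
(D,Q): not NE [P1→B gives 9>5; P2→R gives 5>1]
(D,R): not NE [P1→C gives 9>4]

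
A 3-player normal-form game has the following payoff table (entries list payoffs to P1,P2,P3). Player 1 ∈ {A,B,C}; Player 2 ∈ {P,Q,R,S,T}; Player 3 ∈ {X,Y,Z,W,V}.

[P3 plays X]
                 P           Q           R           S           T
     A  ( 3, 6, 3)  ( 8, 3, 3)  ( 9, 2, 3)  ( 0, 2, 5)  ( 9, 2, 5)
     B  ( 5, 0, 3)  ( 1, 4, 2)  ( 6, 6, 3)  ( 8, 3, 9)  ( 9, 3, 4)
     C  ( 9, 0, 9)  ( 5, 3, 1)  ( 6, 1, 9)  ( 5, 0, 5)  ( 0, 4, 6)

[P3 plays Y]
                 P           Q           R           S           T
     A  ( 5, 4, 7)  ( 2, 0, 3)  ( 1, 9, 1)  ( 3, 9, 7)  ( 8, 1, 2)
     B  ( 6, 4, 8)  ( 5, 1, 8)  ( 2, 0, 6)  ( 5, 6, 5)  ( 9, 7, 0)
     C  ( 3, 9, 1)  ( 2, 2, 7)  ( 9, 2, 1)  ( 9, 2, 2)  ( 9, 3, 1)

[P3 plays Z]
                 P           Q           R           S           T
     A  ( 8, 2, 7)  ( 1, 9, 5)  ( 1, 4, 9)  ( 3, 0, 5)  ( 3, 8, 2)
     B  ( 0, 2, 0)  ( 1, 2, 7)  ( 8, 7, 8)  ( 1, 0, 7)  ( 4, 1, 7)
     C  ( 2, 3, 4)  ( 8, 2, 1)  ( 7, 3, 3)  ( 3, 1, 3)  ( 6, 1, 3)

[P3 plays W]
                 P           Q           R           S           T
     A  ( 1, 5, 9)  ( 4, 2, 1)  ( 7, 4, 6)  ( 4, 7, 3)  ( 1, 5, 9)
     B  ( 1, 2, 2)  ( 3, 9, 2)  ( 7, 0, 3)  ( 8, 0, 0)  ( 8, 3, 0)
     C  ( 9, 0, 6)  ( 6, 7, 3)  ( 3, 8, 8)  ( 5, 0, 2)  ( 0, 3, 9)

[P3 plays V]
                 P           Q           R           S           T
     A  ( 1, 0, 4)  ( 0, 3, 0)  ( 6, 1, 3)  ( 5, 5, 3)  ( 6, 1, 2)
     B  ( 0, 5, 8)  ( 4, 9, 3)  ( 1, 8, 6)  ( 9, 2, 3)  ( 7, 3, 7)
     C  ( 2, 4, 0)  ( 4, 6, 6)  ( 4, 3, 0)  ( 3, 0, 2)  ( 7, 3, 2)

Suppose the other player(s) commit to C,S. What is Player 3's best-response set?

argmax u_3 = {X}

u_3(X vs C,S) = 5
u_3(Y vs C,S) = 2
u_3(Z vs C,S) = 3
u_3(W vs C,S) = 2
u_3(V vs C,S) = 2
max payoff 5 at {X}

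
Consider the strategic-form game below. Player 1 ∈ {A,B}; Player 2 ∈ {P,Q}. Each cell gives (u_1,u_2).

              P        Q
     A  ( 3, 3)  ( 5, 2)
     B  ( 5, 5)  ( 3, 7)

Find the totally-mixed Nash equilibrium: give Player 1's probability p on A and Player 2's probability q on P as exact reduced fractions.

(p,q) = (2/3, 1/2)

P1 indiff ⇒ q·3+(1-q)·5 = q·5+(1-q)·3 ⇒ q(-2) = (1-q)(-2) ⇒ q = 1/2
P2 indiff ⇒ p·3+(1-p)·5 = p·2+(1-p)·7 ⇒ p(1) = (1-p)(2) ⇒ p = 2/3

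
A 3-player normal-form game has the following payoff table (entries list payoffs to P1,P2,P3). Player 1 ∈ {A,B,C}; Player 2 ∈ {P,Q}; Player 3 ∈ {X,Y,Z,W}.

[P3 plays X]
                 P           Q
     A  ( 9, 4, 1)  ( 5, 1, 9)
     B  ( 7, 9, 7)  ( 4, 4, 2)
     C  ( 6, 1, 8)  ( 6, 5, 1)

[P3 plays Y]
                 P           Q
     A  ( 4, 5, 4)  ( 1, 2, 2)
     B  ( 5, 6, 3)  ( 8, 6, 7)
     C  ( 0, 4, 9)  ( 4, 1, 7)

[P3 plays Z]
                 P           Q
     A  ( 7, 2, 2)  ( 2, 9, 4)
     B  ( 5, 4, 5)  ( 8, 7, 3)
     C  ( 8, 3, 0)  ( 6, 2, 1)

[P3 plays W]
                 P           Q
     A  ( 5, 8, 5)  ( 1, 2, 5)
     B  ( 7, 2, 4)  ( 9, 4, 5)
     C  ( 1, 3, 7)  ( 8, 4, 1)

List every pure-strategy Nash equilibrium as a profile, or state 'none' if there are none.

Nash profiles: (B,Q,Y)

(A,P,X): not NE [P3→W gives 5>1]
(A,P,Y): not NE [P1→B gives 5>4; P3→W gives 5>4]
(A,P,Z): not NE [P1→C gives 8>7; P2→Q gives 9>2; P3→W gives 5>2]
(A,P,W): not NE [P1→B gives 7>5]
(A,Q,X): not NE [P1→C gives 6>5; P2→P gives 4>1]
(A,Q,Y): not NE [P1→B gives 8>1; P2→P gives 5>2; P3→X gives 9>2]
(A,Q,Z): not NE [P1→B gives 8>2; P3→X gives 9>4]
(A,Q,W): not NE [P1→B gives 9>1; P2→P gives 8>2; P3→X gives 9>5]
(B,P,X): not NE [P1→A gives 9>7]
(B,P,Y): not NE [P3→X gives 7>3]
(B,P,Z): not NE [P1→C gives 8>5; P2→Q gives 7>4; P3→X gives 7>5]
(B,P,W): not NE [P2→Q gives 4>2; P3→X gives 7>4]
(B,Q,X): not NE [P1→C gives 6>4; P2→P gives 9>4; P3→Y gives 7>2]
(B,Q,Y): NE
(B,Q,Z): not NE [P3→Y gives 7>3]
(B,Q,W): not NE [P3→Y gives 7>5]
(C,P,X): not NE [P1→A gives 9>6; P2→Q gives 5>1; P3→Y gives 9>8]
(C,P,Y): not NE [P1→B gives 5>0]
(C,P,Z): not NE [P3→Y gives 9>0]
(C,P,W): not NE [P1→B gives 7>1; P2→Q gives 4>3; P3→Y gives 9>7]
(C,Q,X): not NE [P3→Y gives 7>1]
(C,Q,Y): not NE [P1→B gives 8>4; P2→P gives 4>1]
(C,Q,Z): not NE [P1→B gives 8>6; P2→P gives 3>2; P3→Y gives 7>1]
(C,Q,W): not NE [P1→B gives 9>8; P3→Y gives 7>1]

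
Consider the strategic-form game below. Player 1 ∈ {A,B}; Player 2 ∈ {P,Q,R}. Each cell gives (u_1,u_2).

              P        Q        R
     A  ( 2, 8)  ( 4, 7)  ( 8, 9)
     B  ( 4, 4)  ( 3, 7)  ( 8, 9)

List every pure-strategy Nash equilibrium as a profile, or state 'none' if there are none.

NE set: (A,R), (B,R)

(A,P): not NE [P1→B gives 4>2; P2→R gives 9>8]
(A,Q): not NE [P2→R gives 9>7]
(A,R): NE
(B,P): not NE [P2→R gives 9>4]
(B,Q): not NE [P1→A gives 4>3; P2→R gives 9>7]
(B,R): NE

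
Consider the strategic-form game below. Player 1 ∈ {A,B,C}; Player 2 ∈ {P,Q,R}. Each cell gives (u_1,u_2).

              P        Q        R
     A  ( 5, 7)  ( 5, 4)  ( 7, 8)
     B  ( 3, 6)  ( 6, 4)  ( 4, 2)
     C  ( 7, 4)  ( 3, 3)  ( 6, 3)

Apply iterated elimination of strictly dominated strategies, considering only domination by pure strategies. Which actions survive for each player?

IESDS → P1:{A,C} P2:{P,R}

P2 drop Q (P beats it: A:7>4 B:6>4 C:4>3)
P1 drop B (A beats it: P:5>3 R:7>4)
P1→{A,C} P2→{P,R}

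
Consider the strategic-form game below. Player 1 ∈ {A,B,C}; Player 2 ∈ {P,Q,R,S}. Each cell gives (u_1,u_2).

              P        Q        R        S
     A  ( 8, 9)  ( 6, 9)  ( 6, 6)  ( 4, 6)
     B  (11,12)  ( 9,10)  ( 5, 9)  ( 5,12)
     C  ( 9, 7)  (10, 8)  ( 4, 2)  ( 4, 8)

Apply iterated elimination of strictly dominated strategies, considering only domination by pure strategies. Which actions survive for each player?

P2 drop R (P beats it: A:9>6 B:12>9 C:7>2)
P1 drop A (B beats it: P:11>8 Q:9>6 S:5>4)
P1→{B,C} P2→{P,Q,S}

IESDS → P1:{B,C} P2:{P,Q,S}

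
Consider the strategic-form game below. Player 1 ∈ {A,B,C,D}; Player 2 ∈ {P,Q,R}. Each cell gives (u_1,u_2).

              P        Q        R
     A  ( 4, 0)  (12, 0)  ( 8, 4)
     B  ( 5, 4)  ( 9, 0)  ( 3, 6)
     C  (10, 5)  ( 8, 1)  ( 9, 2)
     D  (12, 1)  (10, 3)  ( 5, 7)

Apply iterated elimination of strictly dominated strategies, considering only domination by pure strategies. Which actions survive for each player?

P1 drop B (D beats it: P:12>5 Q:10>9 R:5>3)
P2 drop Q (R beats it: A:4>0 C:2>1 D:7>3)
P1 drop A (C beats it: P:10>4 R:9>8)
P1→{C,D} P2→{P,R}

Remaining: P1:{C,D} P2:{P,R}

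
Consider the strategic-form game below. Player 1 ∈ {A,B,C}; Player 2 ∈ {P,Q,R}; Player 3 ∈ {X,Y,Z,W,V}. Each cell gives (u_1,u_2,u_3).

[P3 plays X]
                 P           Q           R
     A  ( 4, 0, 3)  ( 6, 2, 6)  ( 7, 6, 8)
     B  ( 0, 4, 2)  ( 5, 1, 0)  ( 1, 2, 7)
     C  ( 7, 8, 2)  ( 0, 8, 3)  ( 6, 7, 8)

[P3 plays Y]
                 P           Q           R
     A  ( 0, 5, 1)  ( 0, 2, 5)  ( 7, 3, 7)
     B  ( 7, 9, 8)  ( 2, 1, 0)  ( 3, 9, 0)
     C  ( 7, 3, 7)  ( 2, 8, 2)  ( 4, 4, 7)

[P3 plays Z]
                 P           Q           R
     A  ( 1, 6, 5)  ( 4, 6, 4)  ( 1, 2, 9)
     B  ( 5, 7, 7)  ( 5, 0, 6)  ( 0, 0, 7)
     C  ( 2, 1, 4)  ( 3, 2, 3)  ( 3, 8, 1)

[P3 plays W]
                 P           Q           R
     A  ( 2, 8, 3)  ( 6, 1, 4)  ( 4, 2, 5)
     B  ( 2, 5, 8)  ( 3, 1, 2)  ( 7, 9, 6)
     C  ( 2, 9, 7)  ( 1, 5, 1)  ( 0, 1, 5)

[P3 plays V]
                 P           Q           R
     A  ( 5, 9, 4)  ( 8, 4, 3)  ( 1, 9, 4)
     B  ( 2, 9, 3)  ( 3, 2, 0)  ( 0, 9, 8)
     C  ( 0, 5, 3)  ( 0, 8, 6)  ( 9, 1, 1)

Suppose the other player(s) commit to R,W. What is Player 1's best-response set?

u_1(A vs R,W) = 4
u_1(B vs R,W) = 7
u_1(C vs R,W) = 0
max payoff 7 at {B}

argmax u_1 = {B}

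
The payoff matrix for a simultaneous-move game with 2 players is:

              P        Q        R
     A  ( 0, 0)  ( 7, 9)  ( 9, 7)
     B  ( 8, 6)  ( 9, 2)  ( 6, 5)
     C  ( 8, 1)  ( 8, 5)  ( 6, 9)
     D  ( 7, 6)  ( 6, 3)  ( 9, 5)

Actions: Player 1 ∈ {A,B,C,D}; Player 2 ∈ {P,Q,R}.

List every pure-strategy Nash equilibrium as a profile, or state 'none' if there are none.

NE set: (B,P)

(A,P): not NE [P1→C gives 8>0; P2→Q gives 9>0]
(A,Q): not NE [P1→B gives 9>7]
(A,R): not NE [P2→Q gives 9>7]
(B,P): NE
(B,Q): not NE [P2→P gives 6>2]
(B,R): not NE [P1→D gives 9>6; P2→P gives 6>5]
(C,P): not NE [P2→R gives 9>1]
(C,Q): not NE [P1→B gives 9>8; P2→R gives 9>5]
(C,R): not NE [P1→D gives 9>6]
(D,P): not NE [P1→C gives 8>7]
(D,Q): not NE [P1→B gives 9>6; P2→P gives 6>3]
(D,R): not NE [P2→P gives 6>5]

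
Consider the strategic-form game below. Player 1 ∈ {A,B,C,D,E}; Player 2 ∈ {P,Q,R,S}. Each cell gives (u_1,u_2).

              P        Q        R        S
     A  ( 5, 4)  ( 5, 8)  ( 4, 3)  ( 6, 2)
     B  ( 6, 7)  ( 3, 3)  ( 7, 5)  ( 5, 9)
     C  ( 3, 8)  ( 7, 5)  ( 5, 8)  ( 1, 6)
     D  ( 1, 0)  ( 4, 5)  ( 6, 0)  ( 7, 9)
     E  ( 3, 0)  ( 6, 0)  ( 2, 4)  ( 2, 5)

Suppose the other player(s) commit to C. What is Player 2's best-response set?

u_2(P vs C) = 8
u_2(Q vs C) = 5
u_2(R vs C) = 8
u_2(S vs C) = 6
max payoff 8 at {P,R}

P2 best: {P,R}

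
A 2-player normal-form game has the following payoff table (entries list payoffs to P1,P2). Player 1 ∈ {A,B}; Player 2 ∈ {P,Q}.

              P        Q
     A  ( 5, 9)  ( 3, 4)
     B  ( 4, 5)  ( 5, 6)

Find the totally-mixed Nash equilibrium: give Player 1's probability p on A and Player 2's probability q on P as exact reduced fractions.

P1 indiff ⇒ q·5+(1-q)·3 = q·4+(1-q)·5 ⇒ q(1) = (1-q)(2) ⇒ q = 2/3
P2 indiff ⇒ p·9+(1-p)·5 = p·4+(1-p)·6 ⇒ p(5) = (1-p)(1) ⇒ p = 1/6

P1 mixes 1/6 on A; P2 mixes 2/3 on P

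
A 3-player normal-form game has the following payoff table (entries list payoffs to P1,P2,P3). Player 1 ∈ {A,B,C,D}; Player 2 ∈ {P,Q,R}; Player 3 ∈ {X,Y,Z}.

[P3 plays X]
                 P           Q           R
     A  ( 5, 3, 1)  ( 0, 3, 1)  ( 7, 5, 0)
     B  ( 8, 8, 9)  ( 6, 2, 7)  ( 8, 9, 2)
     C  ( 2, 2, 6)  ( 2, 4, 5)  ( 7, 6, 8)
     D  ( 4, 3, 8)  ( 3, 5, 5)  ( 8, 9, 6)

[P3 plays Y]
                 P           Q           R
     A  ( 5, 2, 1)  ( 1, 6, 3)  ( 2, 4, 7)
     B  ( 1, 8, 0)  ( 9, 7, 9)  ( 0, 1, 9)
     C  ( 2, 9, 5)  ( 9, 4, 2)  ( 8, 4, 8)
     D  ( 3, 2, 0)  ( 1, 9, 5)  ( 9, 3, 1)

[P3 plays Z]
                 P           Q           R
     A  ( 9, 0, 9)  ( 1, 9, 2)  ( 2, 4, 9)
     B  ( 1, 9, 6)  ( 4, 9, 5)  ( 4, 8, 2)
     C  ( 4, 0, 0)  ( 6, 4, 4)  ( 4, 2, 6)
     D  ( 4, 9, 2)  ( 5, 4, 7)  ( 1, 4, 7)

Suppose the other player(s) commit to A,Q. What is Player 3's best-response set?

u_3(X vs A,Q) = 1
u_3(Y vs A,Q) = 3
u_3(Z vs A,Q) = 2
max payoff 3 at {Y}

P3 best: {Y}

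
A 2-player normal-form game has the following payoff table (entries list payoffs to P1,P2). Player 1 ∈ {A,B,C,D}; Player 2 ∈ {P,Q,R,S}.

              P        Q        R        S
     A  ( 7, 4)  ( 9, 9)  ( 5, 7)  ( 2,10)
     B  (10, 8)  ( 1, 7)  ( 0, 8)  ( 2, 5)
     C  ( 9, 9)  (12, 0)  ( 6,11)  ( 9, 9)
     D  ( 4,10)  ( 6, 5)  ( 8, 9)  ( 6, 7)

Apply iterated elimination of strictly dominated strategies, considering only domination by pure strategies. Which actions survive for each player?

P1 drop A (C beats it: P:9>7 Q:12>9 R:6>5 S:9>2)
P2 drop Q (P beats it: B:8>7 C:9>0 D:10>5)
P2 drop S (R beats it: B:8>5 C:11>9 D:9>7)
P1→{B,C,D} P2→{P,R}

Remaining: P1:{B,C,D} P2:{P,R}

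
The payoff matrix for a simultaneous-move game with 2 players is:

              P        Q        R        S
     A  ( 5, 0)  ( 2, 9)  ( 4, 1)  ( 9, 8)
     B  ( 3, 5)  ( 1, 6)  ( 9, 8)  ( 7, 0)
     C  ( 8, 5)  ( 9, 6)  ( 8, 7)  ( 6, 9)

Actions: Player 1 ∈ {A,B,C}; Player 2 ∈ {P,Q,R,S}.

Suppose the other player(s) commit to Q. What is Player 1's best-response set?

u_1(A vs Q) = 2
u_1(B vs Q) = 1
u_1(C vs Q) = 9
max payoff 9 at {C}

argmax u_1 = {C}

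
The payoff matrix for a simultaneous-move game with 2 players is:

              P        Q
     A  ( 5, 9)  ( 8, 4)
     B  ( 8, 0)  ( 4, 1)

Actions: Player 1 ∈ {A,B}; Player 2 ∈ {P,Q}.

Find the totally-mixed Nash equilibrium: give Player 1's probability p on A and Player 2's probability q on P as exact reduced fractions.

P1 indiff ⇒ q·5+(1-q)·8 = q·8+(1-q)·4 ⇒ q(-3) = (1-q)(-4) ⇒ q = 4/7
P2 indiff ⇒ p·9+(1-p)·0 = p·4+(1-p)·1 ⇒ p(5) = (1-p)(1) ⇒ p = 1/6

p=1/6, q=4/7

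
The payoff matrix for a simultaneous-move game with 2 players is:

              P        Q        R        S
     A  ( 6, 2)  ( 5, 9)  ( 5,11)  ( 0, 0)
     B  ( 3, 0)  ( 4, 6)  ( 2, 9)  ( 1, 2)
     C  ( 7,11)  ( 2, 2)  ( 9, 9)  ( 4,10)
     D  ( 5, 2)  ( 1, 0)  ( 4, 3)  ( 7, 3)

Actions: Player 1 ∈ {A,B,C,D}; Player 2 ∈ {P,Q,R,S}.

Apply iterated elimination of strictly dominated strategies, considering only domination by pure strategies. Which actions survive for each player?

P2 drop Q (R beats it: A:11>9 B:9>6 C:9>2 D:3>0)
P1 drop A (C beats it: P:7>6 R:9>5 S:4>0)
P1 drop B (C beats it: P:7>3 R:9>2 S:4>1)
P1→{C,D} P2→{P,R,S}

Remaining: P1:{C,D} P2:{P,R,S}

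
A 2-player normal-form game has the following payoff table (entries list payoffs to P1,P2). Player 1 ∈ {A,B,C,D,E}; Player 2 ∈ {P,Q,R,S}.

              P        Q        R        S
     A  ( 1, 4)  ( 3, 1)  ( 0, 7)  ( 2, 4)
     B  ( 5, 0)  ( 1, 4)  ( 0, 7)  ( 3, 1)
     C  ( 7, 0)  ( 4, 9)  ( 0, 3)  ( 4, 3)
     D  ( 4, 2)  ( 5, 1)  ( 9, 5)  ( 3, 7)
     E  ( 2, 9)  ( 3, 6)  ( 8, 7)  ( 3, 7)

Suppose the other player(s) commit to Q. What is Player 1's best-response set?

argmax u_1 = {D}

u_1(A vs Q) = 3
u_1(B vs Q) = 1
u_1(C vs Q) = 4
u_1(D vs Q) = 5
u_1(E vs Q) = 3
max payoff 5 at {D}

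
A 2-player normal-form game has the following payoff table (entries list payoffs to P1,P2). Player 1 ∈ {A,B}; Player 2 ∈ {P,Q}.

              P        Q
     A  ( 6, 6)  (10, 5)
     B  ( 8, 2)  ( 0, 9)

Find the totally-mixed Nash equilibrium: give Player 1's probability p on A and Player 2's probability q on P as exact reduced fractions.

P1 indiff ⇒ q·6+(1-q)·10 = q·8+(1-q)·0 ⇒ q(-2) = (1-q)(-10) ⇒ q = 5/6
P2 indiff ⇒ p·6+(1-p)·2 = p·5+(1-p)·9 ⇒ p(1) = (1-p)(7) ⇒ p = 7/8

P1 mixes 7/8 on A; P2 mixes 5/6 on P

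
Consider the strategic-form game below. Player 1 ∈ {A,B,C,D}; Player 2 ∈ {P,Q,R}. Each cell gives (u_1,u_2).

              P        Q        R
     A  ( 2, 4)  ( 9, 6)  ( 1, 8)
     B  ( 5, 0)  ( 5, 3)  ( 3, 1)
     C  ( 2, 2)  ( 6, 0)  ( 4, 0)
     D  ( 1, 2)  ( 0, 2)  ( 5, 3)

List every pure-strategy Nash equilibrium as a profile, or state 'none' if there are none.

Nash profiles: (D,R)

(A,P): not NE [P1→B gives 5>2; P2→R gives 8>4]
(A,Q): not NE [P2→R gives 8>6]
(A,R): not NE [P1→D gives 5>1]
(B,P): not NE [P2→Q gives 3>0]
(B,Q): not NE [P1→A gives 9>5]
(B,R): not NE [P1→D gives 5>3; P2→Q gives 3>1]
(C,P): not NE [P1→B gives 5>2]
(C,Q): not NE [P1→A gives 9>6; P2→P gives 2>0]
(C,R): not NE [P1→D gives 5>4; P2→P gives 2>0]
(D,P): not NE [P1→B gives 5>1; P2→R gives 3>2]
(D,Q): not NE [P1→A gives 9>0; P2→R gives 3>2]
(D,R): NE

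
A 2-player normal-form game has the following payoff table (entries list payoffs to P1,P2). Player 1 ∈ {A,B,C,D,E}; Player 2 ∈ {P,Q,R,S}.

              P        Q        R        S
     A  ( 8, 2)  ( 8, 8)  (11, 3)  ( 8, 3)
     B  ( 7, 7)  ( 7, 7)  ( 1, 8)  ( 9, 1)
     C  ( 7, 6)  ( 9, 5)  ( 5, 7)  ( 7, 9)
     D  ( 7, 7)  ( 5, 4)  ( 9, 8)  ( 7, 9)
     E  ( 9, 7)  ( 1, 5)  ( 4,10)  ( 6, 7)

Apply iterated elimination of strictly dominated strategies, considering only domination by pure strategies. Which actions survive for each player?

Remaining: P1:{A,B,C} P2:{Q,R,S}

P1 drop D (A beats it: P:8>7 Q:8>5 R:11>9 S:8>7)
P2 drop P (R beats it: A:3>2 B:8>7 C:7>6 E:10>7)
P1 drop E (A beats it: Q:8>1 R:11>4 S:8>6)
P1→{A,B,C} P2→{Q,R,S}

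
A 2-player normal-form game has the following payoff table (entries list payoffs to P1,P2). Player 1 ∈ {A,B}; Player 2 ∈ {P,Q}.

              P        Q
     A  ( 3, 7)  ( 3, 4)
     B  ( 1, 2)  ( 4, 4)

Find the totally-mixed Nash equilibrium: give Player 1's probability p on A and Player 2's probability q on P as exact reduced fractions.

p=2/5, q=1/3

P1 indiff ⇒ q·3+(1-q)·3 = q·1+(1-q)·4 ⇒ q(2) = (1-q)(1) ⇒ q = 1/3
P2 indiff ⇒ p·7+(1-p)·2 = p·4+(1-p)·4 ⇒ p(3) = (1-p)(2) ⇒ p = 2/5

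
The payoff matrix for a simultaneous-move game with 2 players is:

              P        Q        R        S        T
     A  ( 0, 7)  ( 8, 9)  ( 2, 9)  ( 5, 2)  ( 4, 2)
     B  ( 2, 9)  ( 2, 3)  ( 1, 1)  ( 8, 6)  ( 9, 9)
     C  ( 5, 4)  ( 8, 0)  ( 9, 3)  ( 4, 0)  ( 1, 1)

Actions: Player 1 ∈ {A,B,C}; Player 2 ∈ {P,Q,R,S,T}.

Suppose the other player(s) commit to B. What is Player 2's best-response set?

u_2(P vs B) = 9
u_2(Q vs B) = 3
u_2(R vs B) = 1
u_2(S vs B) = 6
u_2(T vs B) = 9
max payoff 9 at {P,T}

P2 best: {P,T}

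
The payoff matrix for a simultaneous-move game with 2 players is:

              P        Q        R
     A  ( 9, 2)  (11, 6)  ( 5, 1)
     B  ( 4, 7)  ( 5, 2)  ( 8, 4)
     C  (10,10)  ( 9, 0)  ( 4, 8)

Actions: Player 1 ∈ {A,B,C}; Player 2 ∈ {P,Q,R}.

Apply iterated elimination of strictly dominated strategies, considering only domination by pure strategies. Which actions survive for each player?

Remaining: P1:{A,C} P2:{P,Q}

P2 drop R (P beats it: A:2>1 B:7>4 C:10>8)
P1 drop B (A beats it: P:9>4 Q:11>5)
P1→{A,C} P2→{P,Q}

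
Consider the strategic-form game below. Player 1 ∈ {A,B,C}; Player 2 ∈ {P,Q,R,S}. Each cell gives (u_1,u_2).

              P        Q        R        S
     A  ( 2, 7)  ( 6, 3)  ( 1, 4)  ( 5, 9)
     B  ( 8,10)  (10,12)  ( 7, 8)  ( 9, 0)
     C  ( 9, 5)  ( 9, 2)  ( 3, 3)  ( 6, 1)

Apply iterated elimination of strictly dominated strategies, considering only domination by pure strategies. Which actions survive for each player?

IESDS → P1:{B,C} P2:{P,Q}

P1 drop A (B beats it: P:8>2 Q:10>6 R:7>1 S:9>5)
P2 drop R (P beats it: B:10>8 C:5>3)
P2 drop S (P beats it: B:10>0 C:5>1)
P1→{B,C} P2→{P,Q}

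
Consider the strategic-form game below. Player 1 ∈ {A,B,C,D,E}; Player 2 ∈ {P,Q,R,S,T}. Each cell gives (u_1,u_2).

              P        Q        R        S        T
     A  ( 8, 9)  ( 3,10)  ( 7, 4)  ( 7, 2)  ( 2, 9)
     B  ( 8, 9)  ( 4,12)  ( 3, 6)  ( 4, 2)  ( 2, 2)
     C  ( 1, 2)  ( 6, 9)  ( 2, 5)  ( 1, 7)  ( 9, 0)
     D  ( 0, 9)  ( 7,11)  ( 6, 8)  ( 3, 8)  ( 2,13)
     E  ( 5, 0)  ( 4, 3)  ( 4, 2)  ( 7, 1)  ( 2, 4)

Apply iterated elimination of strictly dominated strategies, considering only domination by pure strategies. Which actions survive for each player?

Survivors P1:{C,D} P2:{Q,T}

P2 drop P (Q beats it: A:10>9 B:12>9 C:9>2 D:11>9 E:3>0)
P2 drop R (Q beats it: A:10>4 B:12>6 C:9>5 D:11>8 E:3>2)
P2 drop S (Q beats it: A:10>2 B:12>2 C:9>7 D:11>8 E:3>1)
P1 drop A (C beats it: Q:6>3 T:9>2)
P1 drop B (C beats it: Q:6>4 T:9>2)
P1 drop E (C beats it: Q:6>4 T:9>2)
P1→{C,D} P2→{Q,T}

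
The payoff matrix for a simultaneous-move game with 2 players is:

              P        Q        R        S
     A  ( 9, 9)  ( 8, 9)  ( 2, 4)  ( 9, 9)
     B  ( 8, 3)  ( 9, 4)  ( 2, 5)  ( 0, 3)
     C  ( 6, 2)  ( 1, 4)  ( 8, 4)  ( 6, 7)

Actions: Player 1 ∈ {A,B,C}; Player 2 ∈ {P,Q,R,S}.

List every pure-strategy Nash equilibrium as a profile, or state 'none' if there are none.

(A,P): NE
(A,Q): not NE [P1→B gives 9>8]
(A,R): not NE [P1→C gives 8>2; P2→S gives 9>4]
(A,S): NE
(B,P): not NE [P1→A gives 9>8; P2→R gives 5>3]
(B,Q): not NE [P2→R gives 5>4]
(B,R): not NE [P1→C gives 8>2]
(B,S): not NE [P1→A gives 9>0; P2→R gives 5>3]
(C,P): not NE [P1→A gives 9>6; P2→S gives 7>2]
(C,Q): not NE [P1→B gives 9>1; P2→S gives 7>4]
(C,R): not NE [P2→S gives 7>4]
(C,S): not NE [P1→A gives 9>6]

Nash profiles: (A,P), (A,S)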